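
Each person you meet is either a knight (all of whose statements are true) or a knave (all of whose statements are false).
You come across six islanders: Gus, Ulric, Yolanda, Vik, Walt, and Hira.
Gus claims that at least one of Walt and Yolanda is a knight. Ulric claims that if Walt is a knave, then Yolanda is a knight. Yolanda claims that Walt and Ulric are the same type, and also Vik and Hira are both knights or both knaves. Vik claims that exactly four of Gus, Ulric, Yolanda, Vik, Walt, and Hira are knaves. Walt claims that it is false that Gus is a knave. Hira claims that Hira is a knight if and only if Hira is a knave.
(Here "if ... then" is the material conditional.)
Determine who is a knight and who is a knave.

Gus is a knight; "at least one of Walt and Yolanda is a knight" is True, as required.
Since Ulric is a knight, "if Walt is a knave, then Yolanda is a knight" needs to be True, which holds.
Yolanda is a knight, so "Walt and Ulric are the same type, and also Vik and Hira are both knights or both knaves" must be True — and it is.
As a knave, Vik's statement "exactly four of Gus, Ulric, Yolanda, Vik, Walt, and Hira are knaves" should be False; it is.
As a knight, Walt's statement "it is false that Gus is a knave" should be True; it is.
As a knave, Hira's statement "Hira is a knight if and only if Hira is a knave" should be False; it is.

Knights: Gus, Ulric, Yolanda, and Walt. Knaves: Vik and Hira.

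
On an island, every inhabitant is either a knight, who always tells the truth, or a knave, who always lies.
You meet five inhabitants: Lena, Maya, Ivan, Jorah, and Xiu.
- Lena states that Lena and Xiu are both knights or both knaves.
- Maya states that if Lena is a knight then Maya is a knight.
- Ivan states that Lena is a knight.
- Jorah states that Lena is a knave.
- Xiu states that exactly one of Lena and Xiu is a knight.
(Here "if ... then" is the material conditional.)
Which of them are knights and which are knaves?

Knights: Maya, Jorah, and Xiu. Knaves: Lena and Ivan.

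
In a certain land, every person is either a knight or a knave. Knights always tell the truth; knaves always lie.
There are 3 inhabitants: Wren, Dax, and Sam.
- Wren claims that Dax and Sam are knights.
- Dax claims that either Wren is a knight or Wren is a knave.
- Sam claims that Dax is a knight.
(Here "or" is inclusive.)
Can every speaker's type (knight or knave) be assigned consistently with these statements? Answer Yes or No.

One consistent assignment: Wren=knight, Dax=knight, Sam=knight.

Yes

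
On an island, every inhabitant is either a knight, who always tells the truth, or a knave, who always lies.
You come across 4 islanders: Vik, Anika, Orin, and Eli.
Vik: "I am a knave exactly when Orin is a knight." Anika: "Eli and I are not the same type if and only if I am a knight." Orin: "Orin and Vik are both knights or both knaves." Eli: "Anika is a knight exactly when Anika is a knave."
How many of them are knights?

2

The unique consistent assignment is Vik=knight, Anika=knight, Orin=knave, Eli=knave.
That has 2 knights.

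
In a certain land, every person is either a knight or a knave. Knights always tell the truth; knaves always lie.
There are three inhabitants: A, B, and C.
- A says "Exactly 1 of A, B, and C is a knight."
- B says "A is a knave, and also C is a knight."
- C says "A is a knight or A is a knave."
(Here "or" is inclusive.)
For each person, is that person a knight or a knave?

As a knave, A's statement "exactly 1 of A, B, and C is a knight" should be False; it is.
As a knight, B's statement "A is a knave, and also C is a knight" should be true; it is.
C is a knight, and the claim "A is a knight or A is a knave" is indeed true.

A is a knave, B is a knight, and C is a knight.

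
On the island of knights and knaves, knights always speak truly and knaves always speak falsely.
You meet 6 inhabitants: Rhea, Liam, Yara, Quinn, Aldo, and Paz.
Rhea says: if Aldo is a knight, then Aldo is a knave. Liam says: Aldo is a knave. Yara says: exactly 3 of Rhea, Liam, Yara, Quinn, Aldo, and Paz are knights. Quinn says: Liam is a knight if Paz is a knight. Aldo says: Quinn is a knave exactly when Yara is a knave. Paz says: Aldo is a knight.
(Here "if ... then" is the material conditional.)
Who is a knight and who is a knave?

Rhea is a knave, and the claim "if Aldo is a knight, then Aldo is a knave" is indeed false.
As a knave, Liam's statement "Aldo is a knave" should be false; it is.
Yara is a knave; "exactly 3 of Rhea, Liam, Yara, Quinn, Aldo, and Paz are knights" is false, as required.
Quinn is a knave; "Liam is a knight if Paz is a knight" is false, as required.
Since Aldo is a knight, "Quinn is a knave exactly when Yara is a knave" needs to be true, which holds.
Paz (knight): "Aldo is a knight" — true. ✓

Knights: Aldo and Paz. Knaves: Rhea, Liam, Yara, and Quinn.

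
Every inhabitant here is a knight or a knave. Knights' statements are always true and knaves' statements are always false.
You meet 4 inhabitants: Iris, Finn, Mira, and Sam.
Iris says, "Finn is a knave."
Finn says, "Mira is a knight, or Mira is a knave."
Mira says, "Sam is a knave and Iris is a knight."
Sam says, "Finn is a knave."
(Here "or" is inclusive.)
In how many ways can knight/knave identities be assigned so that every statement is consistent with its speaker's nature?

1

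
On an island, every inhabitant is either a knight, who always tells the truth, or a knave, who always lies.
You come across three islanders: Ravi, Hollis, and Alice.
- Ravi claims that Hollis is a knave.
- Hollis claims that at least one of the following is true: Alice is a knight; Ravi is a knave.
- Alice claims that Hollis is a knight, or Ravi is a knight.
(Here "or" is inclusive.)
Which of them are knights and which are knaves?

Ravi is a knave, Hollis is a knight, and Alice is a knight.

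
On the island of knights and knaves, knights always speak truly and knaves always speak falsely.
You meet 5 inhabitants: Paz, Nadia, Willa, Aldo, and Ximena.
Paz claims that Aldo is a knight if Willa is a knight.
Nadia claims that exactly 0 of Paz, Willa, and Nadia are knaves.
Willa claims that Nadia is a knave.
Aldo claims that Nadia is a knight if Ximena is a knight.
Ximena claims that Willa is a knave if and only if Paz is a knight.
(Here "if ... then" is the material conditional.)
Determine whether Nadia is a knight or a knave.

Nadia is a knave.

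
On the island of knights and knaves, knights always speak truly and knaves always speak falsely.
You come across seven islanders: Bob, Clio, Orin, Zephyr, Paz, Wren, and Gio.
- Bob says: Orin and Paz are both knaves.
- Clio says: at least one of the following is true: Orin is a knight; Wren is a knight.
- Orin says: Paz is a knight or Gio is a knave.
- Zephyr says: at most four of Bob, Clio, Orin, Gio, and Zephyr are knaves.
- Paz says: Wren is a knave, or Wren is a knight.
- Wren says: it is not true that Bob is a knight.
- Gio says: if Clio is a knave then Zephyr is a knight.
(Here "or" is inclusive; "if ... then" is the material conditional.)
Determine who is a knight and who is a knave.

Bob is a knave, Clio is a knight, Orin is a knight, Zephyr is a knight, Paz is a knight, Wren is a knight, and Gio is a knight.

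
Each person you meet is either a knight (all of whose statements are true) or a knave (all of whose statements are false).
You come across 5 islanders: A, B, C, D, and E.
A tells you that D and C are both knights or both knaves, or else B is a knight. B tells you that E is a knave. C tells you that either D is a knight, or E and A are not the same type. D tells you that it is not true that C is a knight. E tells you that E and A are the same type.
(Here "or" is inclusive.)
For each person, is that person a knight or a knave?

Suppose A is a knave. Then A's statement "D and C are both knights or both knaves, or else B is a knight" would have to be false. Checking the 16 ways to assign the others, none is consistent with every speaker.
(For instance, with B=knight, C=knight, D=knave, E=knave, A's claim "D and C are both knights or both knaves, or else B is a knight" comes out true where it would need to be false.)
So A must be a knight, making "D and C are both knights or both knaves, or else B is a knight" true. Taking A=knight, B=knight, C=knight, D=knave, E=knave, each remaining statement checks out:
  B (knight): "E is a knave" — true. ✓
  C (knight): "either D is a knight, or E and A are not the same type" — true. ✓
  D (knave): "it is not true that C is a knight" — false. ✓
  E (knave): "E and A are the same type" — false. ✓
This is the unique consistent assignment.

A is a knight, B is a knight, C is a knight, D is a knave, and E is a knave.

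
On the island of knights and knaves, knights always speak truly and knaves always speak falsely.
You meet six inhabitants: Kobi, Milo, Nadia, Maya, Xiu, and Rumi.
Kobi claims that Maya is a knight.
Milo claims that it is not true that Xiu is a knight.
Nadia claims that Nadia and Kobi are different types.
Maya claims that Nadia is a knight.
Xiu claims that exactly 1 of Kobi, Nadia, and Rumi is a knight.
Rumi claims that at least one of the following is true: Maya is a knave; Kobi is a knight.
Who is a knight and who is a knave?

Kobi is a knave, and the claim "Maya is a knight" is indeed false.
As a knave, Milo's statement "it is not true that Xiu is a knight" should be false; it is.
Since Nadia is a knave, "Nadia and Kobi are different types" needs to be false, which holds.
Maya is a knave, and the claim "Nadia is a knight" is indeed false.
Since Xiu is a knight, "exactly 1 of Kobi, Nadia, and Rumi is a knight" needs to be True, which holds.
Rumi (knight): "at least one of the following is true: Maya is a knave; Kobi is a knight" — True. ✓

Kobi is a knave, Milo is a knave, Nadia is a knave, Maya is a knave, Xiu is a knight, and Rumi is a knight.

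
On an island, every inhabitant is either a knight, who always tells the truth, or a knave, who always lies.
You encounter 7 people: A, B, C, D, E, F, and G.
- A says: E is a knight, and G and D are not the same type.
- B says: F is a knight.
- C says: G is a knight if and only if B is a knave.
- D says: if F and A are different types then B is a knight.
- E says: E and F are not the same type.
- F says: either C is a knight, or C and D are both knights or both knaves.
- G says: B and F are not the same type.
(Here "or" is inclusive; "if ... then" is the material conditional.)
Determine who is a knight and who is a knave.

A is a knave, B is a knave, C is a knave, D is a knight, E is a knave, F is a knave, and G is a knave.

As a knave, A's statement "E is a knight, and G and D are not the same type" should be false; it is.
B is a knave; "F is a knight" is false, as required.
C (knave): "G is a knight if and only if B is a knave" — false. ✓
D is a knight, and the claim "if F and A are different types then B is a knight" is indeed true.
As a knave, E's statement "E and F are not the same type" should be false; it is.
F is a knave, so "either C is a knight, or C and D are both knights or both knaves" must be false — and it is.
As a knave, G's statement "B and F are not the same type" should be false; it is.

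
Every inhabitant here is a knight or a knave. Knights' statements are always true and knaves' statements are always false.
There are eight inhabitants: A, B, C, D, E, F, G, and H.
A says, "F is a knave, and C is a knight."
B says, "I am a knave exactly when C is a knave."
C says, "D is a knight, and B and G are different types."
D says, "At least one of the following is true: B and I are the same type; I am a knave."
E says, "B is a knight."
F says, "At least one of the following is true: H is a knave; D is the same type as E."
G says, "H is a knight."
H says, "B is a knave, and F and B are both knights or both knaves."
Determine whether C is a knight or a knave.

C is a knight.

Consistent assignments: {A=knave, B=knight, C=knight, D=knight, E=knight, F=knight, G=knave, H=knave}
In every consistent assignment, C is a knight.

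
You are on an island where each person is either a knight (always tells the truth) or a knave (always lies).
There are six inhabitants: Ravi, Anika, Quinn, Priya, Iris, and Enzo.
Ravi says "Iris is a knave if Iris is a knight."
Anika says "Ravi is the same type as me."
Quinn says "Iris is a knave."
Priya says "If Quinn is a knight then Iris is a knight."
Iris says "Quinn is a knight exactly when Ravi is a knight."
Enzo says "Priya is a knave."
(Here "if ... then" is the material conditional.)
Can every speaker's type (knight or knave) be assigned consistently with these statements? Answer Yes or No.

No

Checking all 64 assignments, each has at least one speaker whose statement's truth value contradicts their type.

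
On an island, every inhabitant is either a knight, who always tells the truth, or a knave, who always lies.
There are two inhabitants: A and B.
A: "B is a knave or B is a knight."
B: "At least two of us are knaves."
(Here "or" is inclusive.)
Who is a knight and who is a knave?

A is a knight and B is a knave.

Since A is a knight, "B is a knave or B is a knight" needs to be true, which holds.
B is a knave, so "at least two of us are knaves" must be false — and it is.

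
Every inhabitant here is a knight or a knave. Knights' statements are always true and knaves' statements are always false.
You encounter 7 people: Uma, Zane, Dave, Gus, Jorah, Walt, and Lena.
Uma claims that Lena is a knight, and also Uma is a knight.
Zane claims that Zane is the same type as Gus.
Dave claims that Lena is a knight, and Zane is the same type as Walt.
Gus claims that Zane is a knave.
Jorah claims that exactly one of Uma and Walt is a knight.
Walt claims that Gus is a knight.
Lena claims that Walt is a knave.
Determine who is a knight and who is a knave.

Uma is a knave, Zane is a knave, Dave is a knave, Gus is a knight, Jorah is a knight, Walt is a knight, and Lena is a knave.

Uma is a knave, so "Lena is a knight, and also Uma is a knight" must be False — and it is.
Zane is a knave; "Zane is the same type as Gus" is False, as required.
Dave is a knave, so "Lena is a knight, and Zane is the same type as Walt" must be False — and it is.
Gus is a knight, and the claim "Zane is a knave" is indeed True.
Jorah is a knight, and the claim "exactly one of Uma and Walt is a knight" is indeed True.
As a knight, Walt's statement "Gus is a knight" should be True; it is.
Lena (knave): "Walt is a knave" — False. ✓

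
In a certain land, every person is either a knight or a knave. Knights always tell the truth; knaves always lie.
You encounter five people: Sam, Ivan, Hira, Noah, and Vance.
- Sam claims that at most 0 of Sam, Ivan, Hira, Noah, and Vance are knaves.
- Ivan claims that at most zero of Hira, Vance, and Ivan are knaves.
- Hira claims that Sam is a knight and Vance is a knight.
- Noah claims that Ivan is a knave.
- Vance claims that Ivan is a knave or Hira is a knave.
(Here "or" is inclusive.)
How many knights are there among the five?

The unique consistent assignment is Sam=knave, Ivan=knave, Hira=knave, Noah=knight, Vance=knight.
That has 2 knights.

2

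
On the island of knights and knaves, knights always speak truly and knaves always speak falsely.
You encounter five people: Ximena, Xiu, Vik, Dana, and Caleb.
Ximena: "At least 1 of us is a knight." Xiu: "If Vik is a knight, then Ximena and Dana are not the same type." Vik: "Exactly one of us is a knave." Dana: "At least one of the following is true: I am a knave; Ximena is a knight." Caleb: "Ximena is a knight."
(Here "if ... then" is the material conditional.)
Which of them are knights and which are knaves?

Ximena is a knight, Xiu is a knave, Vik is a knight, Dana is a knight, and Caleb is a knight.

As a knight, Ximena's statement "at least 1 of us is a knight" should be True; it is.
Xiu (knave): "if Vik is a knight, then Ximena and Dana are not the same type" — false. ✓
Vik is a knight; "exactly one of us is a knave" is True, as required.
Dana is a knight; "at least one of the following is true: I am a knave; Ximena is a knight" is True, as required.
As a knight, Caleb's statement "Ximena is a knight" should be True; it is.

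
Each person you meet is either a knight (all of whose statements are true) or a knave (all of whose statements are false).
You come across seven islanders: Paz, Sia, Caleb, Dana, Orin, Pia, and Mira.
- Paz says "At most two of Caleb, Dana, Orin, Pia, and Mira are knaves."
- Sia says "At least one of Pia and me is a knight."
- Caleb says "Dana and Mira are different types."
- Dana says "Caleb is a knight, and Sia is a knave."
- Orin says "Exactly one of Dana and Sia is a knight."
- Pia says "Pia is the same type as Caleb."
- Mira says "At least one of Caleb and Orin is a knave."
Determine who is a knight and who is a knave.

Paz (knight): "at most two of Caleb, Dana, Orin, Pia, and Mira are knaves" — True. ✓
Sia (knave): "at least one of Pia and me is a knight" — False. ✓
Caleb (knight): "Dana and Mira are different types" — True. ✓
Dana is a knight, so "Caleb is a knight, and Sia is a knave" must be True — and it is.
Orin is a knight, so "exactly one of Dana and Sia is a knight" must be True — and it is.
As a knave, Pia's statement "Pia is the same type as Caleb" should be False; it is.
Mira is a knave, so "at least one of Caleb and Orin is a knave" must be False — and it is.

Paz is a knight, Sia is a knave, Caleb is a knight, Dana is a knight, Orin is a knight, Pia is a knave, and Mira is a knave.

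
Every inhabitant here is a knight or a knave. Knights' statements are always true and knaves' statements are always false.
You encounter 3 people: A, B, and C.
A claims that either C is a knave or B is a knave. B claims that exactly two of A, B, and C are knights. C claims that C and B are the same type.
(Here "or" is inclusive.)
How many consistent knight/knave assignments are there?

2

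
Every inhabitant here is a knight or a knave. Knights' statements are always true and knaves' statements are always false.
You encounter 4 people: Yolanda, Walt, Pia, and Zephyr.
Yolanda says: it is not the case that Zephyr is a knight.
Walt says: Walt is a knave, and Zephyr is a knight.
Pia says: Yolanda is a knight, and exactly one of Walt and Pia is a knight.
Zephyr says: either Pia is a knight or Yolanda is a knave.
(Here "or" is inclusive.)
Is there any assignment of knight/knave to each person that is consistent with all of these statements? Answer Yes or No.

Yes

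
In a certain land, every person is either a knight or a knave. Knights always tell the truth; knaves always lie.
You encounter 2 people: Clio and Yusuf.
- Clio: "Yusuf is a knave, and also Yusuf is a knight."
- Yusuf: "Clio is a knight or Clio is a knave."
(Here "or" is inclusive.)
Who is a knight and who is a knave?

Clio is a knave and Yusuf is a knight.

As a knave, Clio's statement "Yusuf is a knave, and also Yusuf is a knight" should be false; it is.
Since Yusuf is a knight, "Clio is a knight or Clio is a knave" needs to be true, which holds.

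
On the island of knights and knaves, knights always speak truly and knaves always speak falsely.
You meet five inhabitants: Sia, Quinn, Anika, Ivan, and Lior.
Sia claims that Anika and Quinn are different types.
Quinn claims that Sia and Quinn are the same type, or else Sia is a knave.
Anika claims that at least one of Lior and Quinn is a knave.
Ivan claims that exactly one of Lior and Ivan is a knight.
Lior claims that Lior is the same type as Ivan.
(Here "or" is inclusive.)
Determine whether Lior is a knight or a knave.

Consistent assignments: {Sia=knight, Quinn=knave, Anika=knight, Ivan=knight, Lior=knave}; {Sia=knave, Quinn=knight, Anika=knight, Ivan=knight, Lior=knave}
In every consistent assignment, Lior is a knave.

Lior is a knave.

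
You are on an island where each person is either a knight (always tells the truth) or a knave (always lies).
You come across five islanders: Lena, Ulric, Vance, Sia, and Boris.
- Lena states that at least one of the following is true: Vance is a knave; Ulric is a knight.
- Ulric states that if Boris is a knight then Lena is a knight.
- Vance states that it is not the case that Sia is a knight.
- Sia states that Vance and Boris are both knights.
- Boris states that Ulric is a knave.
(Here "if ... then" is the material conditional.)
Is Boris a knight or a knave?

Boris is a knave.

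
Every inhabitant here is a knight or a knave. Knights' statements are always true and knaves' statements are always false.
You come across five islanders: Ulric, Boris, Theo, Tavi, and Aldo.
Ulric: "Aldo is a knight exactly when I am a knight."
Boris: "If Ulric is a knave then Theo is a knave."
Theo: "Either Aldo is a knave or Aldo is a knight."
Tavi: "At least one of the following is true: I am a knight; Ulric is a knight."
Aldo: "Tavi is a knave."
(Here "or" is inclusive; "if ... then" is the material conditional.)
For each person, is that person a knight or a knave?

Knights: Theo and Aldo. Knaves: Ulric, Boris, and Tavi.

Suppose Ulric is a knight. Then Ulric's statement "Aldo is a knight exactly when I am a knight" would have to be true. Checking the 16 ways to assign the others, none is consistent with every speaker.
(For instance, with Boris=knave, Theo=knight, Tavi=knave, Aldo=knight, Boris's claim "if Ulric is a knave then Theo is a knave" comes out true where it would need to be false.)
So Ulric must be a knave, making "Aldo is a knight exactly when I am a knight" false. Taking Ulric=knave, Boris=knave, Theo=knight, Tavi=knave, Aldo=knight, each remaining statement checks out:
  Boris (knave): "if Ulric is a knave then Theo is a knave" — false. ✓
  Theo (knight): "either Aldo is a knave or Aldo is a knight" — true. ✓
  Tavi (knave): "at least one of the following is true: I am a knight; Ulric is a knight" — false. ✓
  Aldo (knight): "Tavi is a knave" — true. ✓
This is the unique consistent assignment.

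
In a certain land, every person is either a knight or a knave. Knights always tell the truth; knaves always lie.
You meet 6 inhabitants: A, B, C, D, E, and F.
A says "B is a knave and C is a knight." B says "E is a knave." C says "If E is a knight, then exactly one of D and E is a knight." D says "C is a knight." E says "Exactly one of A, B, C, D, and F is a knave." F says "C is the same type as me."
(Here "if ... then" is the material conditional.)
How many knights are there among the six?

3

The unique consistent assignment is A=knave, B=knight, C=knight, D=knight, E=knave, F=knave.
That has 3 knights.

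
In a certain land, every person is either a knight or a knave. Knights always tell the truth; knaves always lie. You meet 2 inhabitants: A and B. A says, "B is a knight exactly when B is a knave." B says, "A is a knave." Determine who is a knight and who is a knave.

A is a knave and B is a knight.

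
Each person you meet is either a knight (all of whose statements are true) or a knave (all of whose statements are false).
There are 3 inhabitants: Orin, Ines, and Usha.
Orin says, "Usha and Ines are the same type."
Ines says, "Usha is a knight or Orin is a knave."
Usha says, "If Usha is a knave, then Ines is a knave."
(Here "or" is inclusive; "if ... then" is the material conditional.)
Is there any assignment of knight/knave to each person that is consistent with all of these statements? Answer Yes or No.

Yes

One consistent assignment: Orin=knight, Ines=knight, Usha=knight.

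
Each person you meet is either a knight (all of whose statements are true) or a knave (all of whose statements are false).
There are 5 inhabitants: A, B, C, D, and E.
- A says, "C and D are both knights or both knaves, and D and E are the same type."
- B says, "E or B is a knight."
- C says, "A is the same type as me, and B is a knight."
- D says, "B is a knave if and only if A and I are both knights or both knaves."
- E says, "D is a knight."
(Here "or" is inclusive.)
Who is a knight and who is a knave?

A is a knight, B is a knave, C is a knave, D is a knave, and E is a knave.

Since A is a knight, "C and D are both knights or both knaves, and D and E are the same type" needs to be True, which holds.
Since B is a knave, "E or B is a knight" needs to be false, which holds.
C is a knave, so "A is the same type as me, and B is a knight" must be false — and it is.
As a knave, D's statement "B is a knave if and only if A and I are both knights or both knaves" should be false; it is.
E (knave): "D is a knight" — false. ✓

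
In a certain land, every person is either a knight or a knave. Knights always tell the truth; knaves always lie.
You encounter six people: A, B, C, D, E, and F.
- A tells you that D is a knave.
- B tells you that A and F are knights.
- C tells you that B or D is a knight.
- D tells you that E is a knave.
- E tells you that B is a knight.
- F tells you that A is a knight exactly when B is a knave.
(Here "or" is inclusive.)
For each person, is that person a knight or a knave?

A is a knave, B is a knave, C is a knight, D is a knight, E is a knave, and F is a knave.

As a knave, A's statement "D is a knave" should be False; it is.
B is a knave, and the claim "A and F are knights" is indeed False.
C is a knight, so "B or D is a knight" must be True — and it is.
D is a knight, so "E is a knave" must be True — and it is.
E is a knave; "B is a knight" is False, as required.
As a knave, F's statement "A is a knight exactly when B is a knave" should be False; it is.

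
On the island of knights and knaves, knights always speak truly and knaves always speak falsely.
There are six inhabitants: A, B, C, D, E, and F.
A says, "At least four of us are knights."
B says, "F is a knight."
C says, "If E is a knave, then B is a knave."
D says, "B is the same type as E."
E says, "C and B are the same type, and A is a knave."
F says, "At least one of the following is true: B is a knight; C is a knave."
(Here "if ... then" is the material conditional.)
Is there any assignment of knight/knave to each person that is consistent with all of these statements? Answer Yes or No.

Yes

One consistent assignment: A=knave, B=knight, C=knave, D=knave, E=knave, F=knight.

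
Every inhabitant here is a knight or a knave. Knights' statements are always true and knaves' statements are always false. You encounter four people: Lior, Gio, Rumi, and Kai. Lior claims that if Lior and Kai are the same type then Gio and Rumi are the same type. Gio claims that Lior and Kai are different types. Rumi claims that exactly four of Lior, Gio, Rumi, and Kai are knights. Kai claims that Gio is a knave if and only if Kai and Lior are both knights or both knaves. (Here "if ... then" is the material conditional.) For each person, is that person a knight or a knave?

Knights: Lior and Kai. Knaves: Gio and Rumi.

Suppose Lior is a knave. Then Lior's statement "if Lior and Kai are the same type then Gio and Rumi are the same type" would have to be false. Checking the 8 ways to assign the others, none is consistent with every speaker.
(For instance, with Gio=knave, Rumi=knave, Kai=knight, Lior's claim "if Lior and Kai are the same type then Gio and Rumi are the same type" comes out true where it would need to be false.)
So Lior must be a knight, making "if Lior and Kai are the same type then Gio and Rumi are the same type" true. Taking Lior=knight, Gio=knave, Rumi=knave, Kai=knight, each remaining statement checks out:
  Gio (knave): "Lior and Kai are different types" — false. ✓
  Rumi (knave): "exactly four of Lior, Gio, Rumi, and Kai are knights" — false. ✓
  Kai (knight): "Gio is a knave if and only if Kai and Lior are both knights or both knaves" — true. ✓
This is the unique consistent assignment.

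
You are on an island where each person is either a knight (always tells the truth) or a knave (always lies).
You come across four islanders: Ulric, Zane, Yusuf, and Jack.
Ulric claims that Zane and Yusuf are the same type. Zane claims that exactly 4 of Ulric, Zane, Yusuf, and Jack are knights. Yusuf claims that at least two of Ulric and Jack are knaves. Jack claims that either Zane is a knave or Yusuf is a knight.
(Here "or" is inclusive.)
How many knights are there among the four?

The unique consistent assignment is Ulric=knight, Zane=knave, Yusuf=knave, Jack=knight.
That has 2 knights.

2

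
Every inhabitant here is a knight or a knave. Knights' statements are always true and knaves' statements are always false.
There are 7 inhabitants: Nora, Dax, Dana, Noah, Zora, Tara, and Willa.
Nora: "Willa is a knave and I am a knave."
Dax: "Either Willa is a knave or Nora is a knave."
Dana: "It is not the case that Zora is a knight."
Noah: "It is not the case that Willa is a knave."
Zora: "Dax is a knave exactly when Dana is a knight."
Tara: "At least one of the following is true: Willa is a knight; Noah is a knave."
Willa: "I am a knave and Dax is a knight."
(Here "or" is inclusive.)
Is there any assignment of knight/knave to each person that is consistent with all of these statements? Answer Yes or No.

No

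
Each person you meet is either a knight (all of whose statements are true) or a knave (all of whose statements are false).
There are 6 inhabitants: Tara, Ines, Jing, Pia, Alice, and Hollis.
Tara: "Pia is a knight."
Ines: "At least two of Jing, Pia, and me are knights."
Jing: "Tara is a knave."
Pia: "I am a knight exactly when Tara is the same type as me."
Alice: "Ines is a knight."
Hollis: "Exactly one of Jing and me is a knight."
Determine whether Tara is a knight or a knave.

Tara is a knight.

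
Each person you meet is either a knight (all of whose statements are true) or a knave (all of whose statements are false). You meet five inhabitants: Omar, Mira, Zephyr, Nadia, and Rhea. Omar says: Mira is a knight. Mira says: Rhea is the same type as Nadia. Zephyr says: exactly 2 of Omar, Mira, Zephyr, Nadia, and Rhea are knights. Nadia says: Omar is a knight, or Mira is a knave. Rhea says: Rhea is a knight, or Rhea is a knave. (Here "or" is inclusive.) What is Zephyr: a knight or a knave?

Zephyr is a knave.

Consistent assignments: {Omar=knight, Mira=knight, Zephyr=knave, Nadia=knight, Rhea=knight}
In every consistent assignment, Zephyr is a knave.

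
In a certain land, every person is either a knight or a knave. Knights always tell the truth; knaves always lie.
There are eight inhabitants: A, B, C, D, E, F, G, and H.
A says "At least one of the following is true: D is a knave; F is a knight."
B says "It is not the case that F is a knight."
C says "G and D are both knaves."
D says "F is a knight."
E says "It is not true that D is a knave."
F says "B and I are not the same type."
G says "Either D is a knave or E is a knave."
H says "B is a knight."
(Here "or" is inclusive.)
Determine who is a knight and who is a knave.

A is a knight, so "at least one of the following is true: D is a knave; F is a knight" must be True — and it is.
B (knave): "it is not the case that F is a knight" — False. ✓
C is a knave; "G and D are both knaves" is False, as required.
D is a knight, so "F is a knight" must be True — and it is.
E is a knight; "it is not true that D is a knave" is True, as required.
Since F is a knight, "B and I are not the same type" needs to be True, which holds.
G (knave): "either D is a knave or E is a knave" — False. ✓
H (knave): "B is a knight" — False. ✓

Knights: A, D, E, and F. Knaves: B, C, G, and H.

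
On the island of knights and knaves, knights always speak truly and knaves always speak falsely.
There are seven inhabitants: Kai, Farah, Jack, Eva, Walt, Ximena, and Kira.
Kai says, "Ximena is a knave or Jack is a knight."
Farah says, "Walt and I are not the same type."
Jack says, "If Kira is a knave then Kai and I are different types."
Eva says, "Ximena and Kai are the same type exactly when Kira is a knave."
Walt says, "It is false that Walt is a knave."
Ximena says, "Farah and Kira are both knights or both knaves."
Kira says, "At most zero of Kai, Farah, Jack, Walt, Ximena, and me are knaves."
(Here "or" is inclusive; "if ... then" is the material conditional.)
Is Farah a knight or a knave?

Consistent assignments: {Kai=knave, Farah=knave, Jack=knave, Eva=knave, Walt=knave, Ximena=knight, Kira=knave}
In every consistent assignment, Farah is a knave.

Farah is a knave.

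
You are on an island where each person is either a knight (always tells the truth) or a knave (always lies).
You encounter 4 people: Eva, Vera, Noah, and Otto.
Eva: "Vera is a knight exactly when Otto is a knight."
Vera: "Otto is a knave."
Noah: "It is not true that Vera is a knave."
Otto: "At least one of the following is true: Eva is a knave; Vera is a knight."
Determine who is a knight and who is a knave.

Eva is a knave, Vera is a knave, Noah is a knave, and Otto is a knight.

As a knave, Eva's statement "Vera is a knight exactly when Otto is a knight" should be False; it is.
Vera is a knave, and the claim "Otto is a knave" is indeed False.
As a knave, Noah's statement "it is not true that Vera is a knave" should be False; it is.
Otto is a knight; "at least one of the following is true: Eva is a knave; Vera is a knight" is True, as required.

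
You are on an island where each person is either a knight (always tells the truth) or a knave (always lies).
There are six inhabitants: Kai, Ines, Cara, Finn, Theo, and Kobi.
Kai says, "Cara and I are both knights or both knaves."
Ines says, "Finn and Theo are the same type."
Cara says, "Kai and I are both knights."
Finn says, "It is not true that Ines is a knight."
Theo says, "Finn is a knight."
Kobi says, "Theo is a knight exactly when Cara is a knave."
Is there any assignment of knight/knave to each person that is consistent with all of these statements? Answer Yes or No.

Yes

One consistent assignment: Kai=knight, Ines=knight, Cara=knight, Finn=knave, Theo=knave, Kobi=knight.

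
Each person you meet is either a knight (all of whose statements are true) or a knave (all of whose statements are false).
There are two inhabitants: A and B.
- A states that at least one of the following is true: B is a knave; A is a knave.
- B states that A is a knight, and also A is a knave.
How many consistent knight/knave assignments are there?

1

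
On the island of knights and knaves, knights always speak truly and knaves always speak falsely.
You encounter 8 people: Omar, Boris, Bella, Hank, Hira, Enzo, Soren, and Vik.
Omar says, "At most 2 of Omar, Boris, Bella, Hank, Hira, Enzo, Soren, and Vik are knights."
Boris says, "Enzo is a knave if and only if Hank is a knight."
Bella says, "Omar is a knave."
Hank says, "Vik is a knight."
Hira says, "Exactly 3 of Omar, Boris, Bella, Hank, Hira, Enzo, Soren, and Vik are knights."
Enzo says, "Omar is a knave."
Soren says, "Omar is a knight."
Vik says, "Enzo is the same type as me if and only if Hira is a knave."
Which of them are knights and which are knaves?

Omar is a knave, Boris is a knave, Bella is a knight, Hank is a knight, Hira is a knave, Enzo is a knight, Soren is a knave, and Vik is a knight.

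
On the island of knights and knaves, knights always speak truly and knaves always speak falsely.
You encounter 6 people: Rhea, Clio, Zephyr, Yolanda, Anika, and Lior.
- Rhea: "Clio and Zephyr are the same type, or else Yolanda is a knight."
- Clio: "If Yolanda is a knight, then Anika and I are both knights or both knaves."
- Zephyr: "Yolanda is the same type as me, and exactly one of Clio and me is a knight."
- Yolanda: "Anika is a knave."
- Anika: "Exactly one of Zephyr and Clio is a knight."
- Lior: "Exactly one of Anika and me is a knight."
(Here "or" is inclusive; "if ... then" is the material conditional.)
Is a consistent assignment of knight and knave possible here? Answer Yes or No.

Checking all 64 assignments, each has at least one speaker whose statement's truth value contradicts their type.

No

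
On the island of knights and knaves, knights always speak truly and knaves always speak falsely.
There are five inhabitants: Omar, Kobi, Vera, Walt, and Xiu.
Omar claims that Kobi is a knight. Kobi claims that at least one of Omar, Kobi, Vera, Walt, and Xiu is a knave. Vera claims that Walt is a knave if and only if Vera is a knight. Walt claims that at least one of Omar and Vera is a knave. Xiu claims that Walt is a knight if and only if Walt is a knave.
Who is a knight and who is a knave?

Omar is a knight; "Kobi is a knight" is True, as required.
Kobi is a knight, so "at least one of Omar, Kobi, Vera, Walt, and Xiu is a knave" must be True — and it is.
Since Vera is a knight, "Walt is a knave if and only if Vera is a knight" needs to be True, which holds.
Walt is a knave, so "at least one of Omar and Vera is a knave" must be false — and it is.
Xiu (knave): "Walt is a knight if and only if Walt is a knave" — false. ✓

Knights: Omar, Kobi, and Vera. Knaves: Walt and Xiu.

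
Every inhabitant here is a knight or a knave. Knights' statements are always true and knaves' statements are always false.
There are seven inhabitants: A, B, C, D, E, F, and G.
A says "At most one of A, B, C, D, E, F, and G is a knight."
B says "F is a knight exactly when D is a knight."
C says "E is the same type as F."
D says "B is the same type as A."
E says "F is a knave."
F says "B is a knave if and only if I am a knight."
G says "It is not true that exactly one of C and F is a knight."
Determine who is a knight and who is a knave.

A is a knave, so "at most one of A, B, C, D, E, F, and G is a knight" must be false — and it is.
B is a knave, and the claim "F is a knight exactly when D is a knight" is indeed false.
C is a knave, and the claim "E is the same type as F" is indeed false.
As a knight, D's statement "B is the same type as A" should be true; it is.
E (knight): "F is a knave" — true. ✓
Since F is a knave, "B is a knave if and only if I am a knight" needs to be false, which holds.
G is a knight; "it is not true that exactly one of C and F is a knight" is true, as required.

A is a knave, B is a knave, C is a knave, D is a knight, E is a knight, F is a knave, and G is a knight.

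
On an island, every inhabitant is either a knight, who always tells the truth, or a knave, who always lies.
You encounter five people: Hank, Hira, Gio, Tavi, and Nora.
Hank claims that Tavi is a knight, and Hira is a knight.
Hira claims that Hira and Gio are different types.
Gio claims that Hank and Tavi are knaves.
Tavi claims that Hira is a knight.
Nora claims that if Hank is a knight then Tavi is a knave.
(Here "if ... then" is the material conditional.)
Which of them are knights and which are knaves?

Hank is a knight, Hira is a knight, Gio is a knave, Tavi is a knight, and Nora is a knave.

Hank is a knight, and the claim "Tavi is a knight, and Hira is a knight" is indeed true.
Hira is a knight, so "Hira and Gio are different types" must be true — and it is.
Gio is a knave; "Hank and Tavi are knaves" is False, as required.
As a knight, Tavi's statement "Hira is a knight" should be true; it is.
Nora is a knave, and the claim "if Hank is a knight then Tavi is a knave" is indeed False.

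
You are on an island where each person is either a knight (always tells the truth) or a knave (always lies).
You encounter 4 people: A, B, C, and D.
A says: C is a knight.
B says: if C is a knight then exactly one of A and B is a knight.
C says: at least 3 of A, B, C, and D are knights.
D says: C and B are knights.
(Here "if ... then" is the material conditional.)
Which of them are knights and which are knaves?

Knights: B. Knaves: A, C, and D.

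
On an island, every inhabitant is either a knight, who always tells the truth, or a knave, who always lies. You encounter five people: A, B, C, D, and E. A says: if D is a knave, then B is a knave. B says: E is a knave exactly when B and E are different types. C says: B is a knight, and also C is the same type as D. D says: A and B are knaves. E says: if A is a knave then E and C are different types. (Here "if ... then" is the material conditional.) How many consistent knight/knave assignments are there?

1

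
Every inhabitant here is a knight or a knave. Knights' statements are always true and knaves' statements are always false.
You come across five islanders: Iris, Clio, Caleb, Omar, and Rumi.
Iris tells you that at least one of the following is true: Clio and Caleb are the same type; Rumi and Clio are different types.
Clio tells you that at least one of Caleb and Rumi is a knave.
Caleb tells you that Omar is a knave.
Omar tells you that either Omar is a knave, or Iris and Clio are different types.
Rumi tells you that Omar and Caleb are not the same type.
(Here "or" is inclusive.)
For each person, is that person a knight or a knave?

Iris is a knave, Clio is a knight, Caleb is a knave, Omar is a knight, and Rumi is a knight.

As a knave, Iris's statement "at least one of the following is true: Clio and Caleb are the same type; Rumi and Clio are different types" should be False; it is.
Clio is a knight; "at least one of Caleb and Rumi is a knave" is true, as required.
Caleb is a knave, so "Omar is a knave" must be False — and it is.
Since Omar is a knight, "either Omar is a knave, or Iris and Clio are different types" needs to be true, which holds.
Rumi is a knight; "Omar and Caleb are not the same type" is true, as required.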